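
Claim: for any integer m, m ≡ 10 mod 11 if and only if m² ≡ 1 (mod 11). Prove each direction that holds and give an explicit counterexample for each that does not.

(←) This fails: take m = 1. Then 1² = 1 ≡ 1 (mod 11), yet 1 ≡ 1 (mod 11), not 10.

(→) Suppose m ≡ 10 mod 11. Write m = 11j + 10. Then (11j + 10)² = 121j² + 220j + 100 = 11(11j² + 20j + 9) + 1, so m² ≡ 1 (mod 11).

Only the forward implication holds.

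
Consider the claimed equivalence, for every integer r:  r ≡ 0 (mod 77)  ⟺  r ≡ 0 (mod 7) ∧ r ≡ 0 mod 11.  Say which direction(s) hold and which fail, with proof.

Both directions hold.

(⟹) Suppose r ≡ 0 (mod 77); write r = 77j + 0. Since 7 ∣ 77, reducing mod 7 gives r ≡ 0 (mod 7); since 11 ∣ 77, reducing mod 11 gives r ≡ 0 (mod 11).

(⟸) Conversely, if r ≡ 0 (mod 7) and r ≡ 0 (mod 11), then by the Chinese remainder theorem r ≡ 0 (mod 77). This is exactly r ≡ 0 (mod 77).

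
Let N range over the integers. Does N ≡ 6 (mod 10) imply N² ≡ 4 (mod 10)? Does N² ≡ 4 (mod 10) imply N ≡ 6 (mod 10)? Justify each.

(⇒) fails and (⇐) fails.

(⇒) This fails: take N = 6. Then 6 ≡ 6 (mod 10), but 6² = 36 ≡ 6 (mod 10), not 4.

(⇐) This fails: take N = 2. Then 2² = 4 ≡ 4 (mod 10), yet 2 ≡ 2 (mod 10), not 6.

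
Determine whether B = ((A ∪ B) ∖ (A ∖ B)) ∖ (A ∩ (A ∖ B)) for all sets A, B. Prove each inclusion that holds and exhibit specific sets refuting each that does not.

Reverse inclusion. Let x ∈ ((A ∪ B) ∖ (A ∖ B)) ∖ (A ∩ (A ∖ B)). Then either x ∈ B and x ∉ A; or x ∈ A ∩ B. In each case x ∈ B, so ((A ∪ B) ∖ (A ∖ B)) ∖ (A ∩ (A ∖ B)) ⊆ B.

Forward inclusion. Let x ∈ B. Then either x ∈ B and x ∉ A; or x ∈ A ∩ B. In each case x ∈ ((A ∪ B) ∖ (A ∖ B)) ∖ (A ∩ (A ∖ B)), so B ⊆ ((A ∪ B) ∖ (A ∖ B)) ∖ (A ∩ (A ∖ B)).

Both inclusions hold.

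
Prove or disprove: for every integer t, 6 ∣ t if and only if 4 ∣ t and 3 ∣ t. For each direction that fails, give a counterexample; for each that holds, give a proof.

[⇒] This fails: take t = 6. Certainly 6 ∣ 6, but 4 ∤ 6.

[⇐] Suppose 4 ∣ t and 3 ∣ t. Any common multiple of 4 and 3 is a multiple of their lcm; here gcd(4, 3) = 1, so lcm(4, 3) = 4·3 = 12, so 12 ∣ t. Since 6 ∣ 12, it follows that 6 ∣ t.

Not equivalent: only (⇐) holds.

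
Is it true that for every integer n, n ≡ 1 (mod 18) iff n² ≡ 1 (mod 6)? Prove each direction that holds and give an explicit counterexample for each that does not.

Forward direction. Suppose n ≡ 1 (mod 18). Then n² ≡ 1² = 1 (mod 18), and since 6 ∣ 18, also n² ≡ 1 (mod 6).

Converse. This fails: take n = 5. Then 5² = 25 ≡ 1 (mod 6), yet 5 ≡ 5 (mod 18), not 1.

The forward direction holds; the converse fails.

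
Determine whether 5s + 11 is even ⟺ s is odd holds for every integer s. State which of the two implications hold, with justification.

(←) Suppose s is odd; write s = 2j + 1. Then 5s + 11 = 5·(2j + 1) + 11 = 2·5j + 16, which is even.

(→) Suppose 5s + 11 is even. Since 5 is odd, 5s and s have the same parity, so 5s + 11 ≡ s + 11 (mod 2). As 11 is odd, 5s + 11 is even exactly when s is odd. Thus s is odd.

Equivalent; both directions hold.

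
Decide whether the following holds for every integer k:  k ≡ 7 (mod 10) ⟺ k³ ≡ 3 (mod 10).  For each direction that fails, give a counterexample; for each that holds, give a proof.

Both implications hold.

Forward direction. Suppose k ≡ 7 (mod 10). Write k = 10j + 7. Then (10j + 7)³ = 1000j³ + 2100j² + 1470j + 343 = 10(100j³ + 210j² + 147j + 34) + 3, so k³ ≡ 3 (mod 10).

Converse. Suppose k³ ≡ 3 (mod 10). The only residue r in {0, …, 9} with r³ ≡ 3 (mod 10) is r = 7, so k ≡ 7 (mod 10).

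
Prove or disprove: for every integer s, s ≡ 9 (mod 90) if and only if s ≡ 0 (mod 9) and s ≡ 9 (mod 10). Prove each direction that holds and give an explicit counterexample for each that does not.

(⇒) Suppose s ≡ 9 (mod 90); write s = 90j + 9. Since 9 ∣ 90, reducing mod 9 gives s ≡ 9 ≡ 0 (mod 9); since 10 ∣ 90, reducing mod 10 gives s ≡ 9 (mod 10).

(⇐) Conversely, if s ≡ 0 (mod 9) and s ≡ 9 (mod 10), then by the Chinese remainder theorem s ≡ 9 (mod 90). This is exactly s ≡ 9 (mod 90).

Both directions hold.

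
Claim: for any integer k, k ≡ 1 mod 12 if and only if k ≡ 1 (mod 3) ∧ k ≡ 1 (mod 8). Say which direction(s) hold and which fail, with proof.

The forward direction fails; the converse holds.

(→) This fails: k = 13 gives 13 ≡ 1 (mod 12) but 13 ≡ 5 (mod 8), so the conjunction on the right does not hold.

(←) Conversely, if k ≡ 1 (mod 3) and k ≡ 1 (mod 8), then by the Chinese remainder theorem k ≡ 1 (mod 24). Since 1 ≡ 1 (mod 12) and 12 ∣ 24, we get k ≡ 1 (mod 12).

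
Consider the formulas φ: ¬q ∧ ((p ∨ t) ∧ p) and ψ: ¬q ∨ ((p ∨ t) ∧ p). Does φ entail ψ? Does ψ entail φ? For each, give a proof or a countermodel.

(→) Assume the antecedent. If p is true, ¬q ∨ ((p ∨ t) ∧ p) reduces to true regardless of the other variables. If p is false, the antecedent cannot hold. Either way ¬q ∨ ((p ∨ t) ∧ p) holds.

(←) This fails. Under p = F, t = F, q = F, the left side is false but the right side is true.

The forward direction holds; the converse fails.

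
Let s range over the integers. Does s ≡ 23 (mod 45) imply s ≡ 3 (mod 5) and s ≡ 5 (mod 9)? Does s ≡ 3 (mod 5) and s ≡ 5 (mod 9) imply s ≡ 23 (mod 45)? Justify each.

Both directions hold; the statement is true.

(⇒) Suppose s ≡ 23 (mod 45); write s = 45j + 23. Since 5 ∣ 45, reducing mod 5 gives s ≡ 23 ≡ 3 (mod 5); since 9 ∣ 45, reducing mod 9 gives s ≡ 23 ≡ 5 (mod 9).

(⇐) Conversely, if s ≡ 3 (mod 5) and s ≡ 5 (mod 9), then by the Chinese remainder theorem s ≡ 23 (mod 45). This is exactly s ≡ 23 (mod 45).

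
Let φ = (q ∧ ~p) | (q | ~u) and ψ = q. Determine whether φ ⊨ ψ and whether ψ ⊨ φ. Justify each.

(⇒) fails; (⇐) holds.

(→) This fails. Under u = F, q = F, p = F, the left side is true but the right side is false.

(←) Assume the antecedent. If u is true, the antecedent forces (u = T, q = T, p = F) or (u = T, q = T, p = T), and (q ∧ ~p) | (q | ~u) holds there. If u is false, (q ∧ ~p) | (q | ~u) reduces to true regardless of the other variables. Either way (q ∧ ~p) | (q | ~u) holds.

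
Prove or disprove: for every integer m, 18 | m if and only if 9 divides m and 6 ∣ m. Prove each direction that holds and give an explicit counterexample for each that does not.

Forward direction. If 18 ∣ m, write m = 18q. Since 18 = 2·9, m = 9·(2q), so 9 ∣ m; and since 18 = 3·6, m = 6·(3q), so 6 ∣ m.

Converse. Suppose 9 ∣ m and 6 ∣ m. Any common multiple of 9 and 6 is a multiple of their lcm; here lcm(9, 6) = 9·6/gcd(9, 6) = 54/3 = 18, so 18 ∣ m.

The biconditional holds.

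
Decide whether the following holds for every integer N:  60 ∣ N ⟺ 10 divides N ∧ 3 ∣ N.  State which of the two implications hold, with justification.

(⟸) This fails: take N = 30. Both 10 ∣ 30 and 3 ∣ 30, yet 30 is not a multiple of 60 (since 30 = 0·60 + 30), so 60 ∤ 30.

(⟹) If 60 ∣ N, write N = 60q. Since 60 = 6·10, N = 10·(6q), so 10 ∣ N; and since 60 = 20·3, N = 3·(20q), so 3 ∣ N.

The forward direction holds; the converse fails.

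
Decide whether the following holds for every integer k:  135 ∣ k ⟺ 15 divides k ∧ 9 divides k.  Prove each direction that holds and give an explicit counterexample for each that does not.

(⇒) holds; (⇐) fails.

(⟹) If 135 ∣ k, write k = 135q. Since 135 = 9·15, k = 15·(9q), so 15 ∣ k; and since 135 = 15·9, k = 9·(15q), so 9 ∣ k.

(⟸) This fails: take k = 45. Both 15 ∣ 45 and 9 ∣ 45, yet 45 is not a multiple of 135 (since 45 = 0·135 + 45), so 135 ∤ 45.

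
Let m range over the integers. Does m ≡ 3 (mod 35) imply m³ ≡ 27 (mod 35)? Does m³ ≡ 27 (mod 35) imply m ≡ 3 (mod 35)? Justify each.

Only the forward implication holds.

[⇒] Suppose m ≡ 3 (mod 35). Write m = 35j + 3. Then (35j + 3)³ = 42875j³ + 11025j² + 945j + 27 = 35(1225j³ + 315j² + 27j) + 27, so m³ ≡ 27 (mod 35).

[⇐] This fails: take m = 13. Then 13³ = 2197 ≡ 27 (mod 35), yet 13 ≡ 13 (mod 35), not 3.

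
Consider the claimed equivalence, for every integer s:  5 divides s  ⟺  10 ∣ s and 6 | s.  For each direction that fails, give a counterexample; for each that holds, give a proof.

Converse. Suppose 10 ∣ s and 6 ∣ s. Any common multiple of 10 and 6 is a multiple of their lcm; here lcm(10, 6) = 10·6/gcd(10, 6) = 60/2 = 30, so 30 ∣ s. Since 5 ∣ 30, it follows that 5 ∣ s.

Forward direction. This fails: take s = 5. Certainly 5 ∣ 5, but 10 ∤ 5.

The forward direction fails; the converse holds.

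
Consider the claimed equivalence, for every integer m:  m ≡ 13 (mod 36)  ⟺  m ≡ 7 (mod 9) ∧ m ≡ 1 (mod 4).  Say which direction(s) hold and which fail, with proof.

Both directions fail.

[⇒] This fails: m = 13 gives 13 ≡ 13 (mod 36) but 13 ≡ 4 (mod 9), so the conjunction on the right does not hold.

[⇐] This fails: m = 25 satisfies both congruences on the right (25 ≡ 7 mod 9 and 25 ≡ 1 mod 4) yet 25 ≡ 25 (mod 36), not 13.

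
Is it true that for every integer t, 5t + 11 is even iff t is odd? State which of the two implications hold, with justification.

The biconditional holds.

(⇒) Suppose 5t + 11 is even. Since 5 is odd, 5t and t have the same parity, so 5t + 11 ≡ t + 11 (mod 2). As 11 is odd, 5t + 11 is even exactly when t is odd. Thus t is odd.

(⇐) Conversely, suppose t is odd; write t = 2j + 1. Then 5t + 11 = 5·(2j + 1) + 11 = 2·5j + 16, which is even.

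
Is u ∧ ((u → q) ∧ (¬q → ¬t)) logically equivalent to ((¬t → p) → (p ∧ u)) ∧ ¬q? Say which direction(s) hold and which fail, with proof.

(→) This fails. Under t = F, q = T, p = F, u = T, the left side is true but the right side is false.

(←) This fails. Under t = F, q = F, p = F, u = F, the left side is false but the right side is true.

Neither implication holds.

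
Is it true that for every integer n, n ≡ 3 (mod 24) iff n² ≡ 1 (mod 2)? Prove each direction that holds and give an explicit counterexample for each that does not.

Forward direction. Suppose n ≡ 3 (mod 24). Then n² ≡ 3² = 9 (mod 24), and since 2 ∣ 24, also n² ≡ 1 (mod 2).

Converse. This fails: take n = 1. Then 1² = 1 ≡ 1 (mod 2), yet 1 ≡ 1 (mod 24), not 3.

(⇒) holds; (⇐) fails.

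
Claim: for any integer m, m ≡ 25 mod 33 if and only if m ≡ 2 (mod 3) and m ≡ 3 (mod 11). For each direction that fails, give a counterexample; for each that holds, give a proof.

Both directions fail.

[⇒] This fails: m = 25 gives 25 ≡ 25 (mod 33) but 25 ≡ 1 (mod 3), so the conjunction on the right does not hold.

[⇐] This fails: m = 14 satisfies both congruences on the right (14 ≡ 2 mod 3 and 14 ≡ 3 mod 11) yet 14 ≡ 14 (mod 33), not 25.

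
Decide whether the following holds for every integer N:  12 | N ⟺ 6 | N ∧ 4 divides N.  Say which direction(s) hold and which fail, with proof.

[⇐] Suppose 6 ∣ N and 4 ∣ N. Any common multiple of 6 and 4 is a multiple of their lcm; here lcm(6, 4) = 6·4/gcd(6, 4) = 24/2 = 12, so 12 ∣ N.

[⇒] If 12 ∣ N, write N = 12q. Since 12 = 2·6, N = 6·(2q), so 6 ∣ N; and since 12 = 3·4, N = 4·(3q), so 4 ∣ N.

Both implications hold.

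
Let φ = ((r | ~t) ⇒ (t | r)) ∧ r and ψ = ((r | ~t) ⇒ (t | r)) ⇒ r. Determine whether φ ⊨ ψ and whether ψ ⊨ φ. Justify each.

Only the forward implication holds.

[⇐] This fails. Under t = F, r = F, the left side is false but the right side is true.

[⇒] Assume the antecedent. If t is true, the antecedent forces (t = T, r = T), and ((r | ~t) ⇒ (t | r)) ⇒ r holds there. If t is false, ((r | ~t) ⇒ (t | r)) ⇒ r reduces to true regardless of the other variables. Either way ((r | ~t) ⇒ (t | r)) ⇒ r holds.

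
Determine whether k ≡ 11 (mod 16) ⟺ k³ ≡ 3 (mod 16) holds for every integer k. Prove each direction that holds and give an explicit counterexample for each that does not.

(⟹) Suppose k ≡ 11 (mod 16). Write k = 16j + 11. Then (16j + 11)³ = 4096j³ + 8448j² + 5808j + 1331 = 16(256j³ + 528j² + 363j + 83) + 3, so k³ ≡ 3 (mod 16).

(⟸) Conversely, suppose k³ ≡ 3 (mod 16). The only residue r in {0, …, 15} with r³ ≡ 3 (mod 16) is r = 11, so k ≡ 11 (mod 16).

Both directions hold.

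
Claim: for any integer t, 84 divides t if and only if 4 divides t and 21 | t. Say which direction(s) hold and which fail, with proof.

Equivalent; both directions hold.

(⟹) If 84 ∣ t, write t = 84q. Since 84 = 21·4, t = 4·(21q), so 4 ∣ t; and since 84 = 4·21, t = 21·(4q), so 21 ∣ t.

(⟸) Suppose 4 ∣ t and 21 ∣ t. Any common multiple of 4 and 21 is a multiple of their lcm; here gcd(4, 21) = 1, so lcm(4, 21) = 4·21 = 84, so 84 ∣ t.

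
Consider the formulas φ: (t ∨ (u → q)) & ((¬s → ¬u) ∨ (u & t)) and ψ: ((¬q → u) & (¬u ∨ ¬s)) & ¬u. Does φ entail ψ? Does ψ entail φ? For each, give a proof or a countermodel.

(⇒) fails; (⇐) holds.

[⇐] Assume the antecedent. If u is true, the antecedent cannot hold. If u is false, the consequent reduces to true regardless of the other variables. Either way the consequent holds.

[⇒] This fails. Under u = F, t = F, q = F, s = F, the left side is true but the right side is false.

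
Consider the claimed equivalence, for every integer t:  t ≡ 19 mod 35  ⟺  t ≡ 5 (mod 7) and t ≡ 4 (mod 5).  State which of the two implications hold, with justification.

Equivalent; both directions hold.

(←) If t ≡ 5 (mod 7) and t ≡ 4 (mod 5), then by the Chinese remainder theorem t ≡ 19 (mod 35). This is exactly t ≡ 19 (mod 35).

(→) Suppose t ≡ 19 (mod 35); write t = 35j + 19. Since 7 ∣ 35, reducing mod 7 gives t ≡ 19 ≡ 5 (mod 7); since 5 ∣ 35, reducing mod 5 gives t ≡ 19 ≡ 4 (mod 5).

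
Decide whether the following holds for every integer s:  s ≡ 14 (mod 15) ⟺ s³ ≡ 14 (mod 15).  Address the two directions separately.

Both directions hold; the statement is true.

(⇒) Suppose s ≡ 14 (mod 15). Write s = 15j + 14. Then (15j + 14)³ = 3375j³ + 9450j² + 8820j + 2744 = 15(225j³ + 630j² + 588j + 182) + 14, so s³ ≡ 14 (mod 15).

(⇐) Conversely, suppose s³ ≡ 14 (mod 15). The only residue r in {0, …, 14} with r³ ≡ 14 (mod 15) is r = 14, so s ≡ 14 (mod 15).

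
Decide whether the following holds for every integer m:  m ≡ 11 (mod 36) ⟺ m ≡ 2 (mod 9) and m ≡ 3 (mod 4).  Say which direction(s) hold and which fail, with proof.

Forward direction. Suppose m ≡ 11 (mod 36); write m = 36j + 11. Since 9 ∣ 36, reducing mod 9 gives m ≡ 11 ≡ 2 (mod 9); since 4 ∣ 36, reducing mod 4 gives m ≡ 11 ≡ 3 (mod 4).

Converse. If m ≡ 2 (mod 9) and m ≡ 3 (mod 4), then by the Chinese remainder theorem m ≡ 11 (mod 36). This is exactly m ≡ 11 (mod 36).

The biconditional holds.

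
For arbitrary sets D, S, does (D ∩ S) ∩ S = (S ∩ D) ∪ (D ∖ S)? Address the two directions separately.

(⊆) Let x ∈ (D ∩ S) ∩ S. Then x ∈ D ∩ S, from which x ∈ (S ∩ D) ∪ (D ∖ S).

(⊇) This inclusion fails. Take D = {1}, S = ∅; then 1 ∈ (S ∩ D) ∪ (D ∖ S) but 1 ∉ (D ∩ S) ∩ S.

The sets are not equal: only the forward inclusion holds.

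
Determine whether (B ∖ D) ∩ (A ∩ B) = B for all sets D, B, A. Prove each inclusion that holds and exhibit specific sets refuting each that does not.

(⊆) Let x ∈ (B ∖ D) ∩ (A ∩ B). Then x ∈ B ∩ A and x ∉ D, from which x ∈ B.

(⊇) This inclusion fails. Take D = ∅, B = {1}, A = ∅; then 1 ∈ B but 1 ∉ (B ∖ D) ∩ (A ∩ B).

(⊆) holds; (⊇) fails.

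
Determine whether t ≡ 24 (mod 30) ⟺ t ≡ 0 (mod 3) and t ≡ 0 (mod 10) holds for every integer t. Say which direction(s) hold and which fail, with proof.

(⇒) This fails: t = 24 gives 24 ≡ 24 (mod 30) but 24 ≡ 4 (mod 10), so the conjunction on the right does not hold.

(⇐) This fails: t = 0 satisfies both congruences on the right (0 ≡ 0 mod 3 and 0 ≡ 0 mod 10) yet 0 ≡ 0 (mod 30), not 24.

Neither direction holds.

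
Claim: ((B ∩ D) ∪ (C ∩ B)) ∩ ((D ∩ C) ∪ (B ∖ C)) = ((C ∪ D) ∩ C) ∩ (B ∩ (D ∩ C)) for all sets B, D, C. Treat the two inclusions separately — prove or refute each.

(⟹) This inclusion fails. Take B = {1}, D = {1}, C = ∅; then 1 ∈ ((B ∩ D) ∪ (C ∩ B)) ∩ ((D ∩ C) ∪ (B ∖ C)) but 1 ∉ ((C ∪ D) ∩ C) ∩ (B ∩ (D ∩ C)).

(⟸) Let x ∈ ((C ∪ D) ∩ C) ∩ (B ∩ (D ∩ C)). Then x ∈ B ∩ D ∩ C, from which x ∈ ((B ∩ D) ∪ (C ∩ B)) ∩ ((D ∩ C) ∪ (B ∖ C)).

The sets are not equal: only the reverse inclusion holds.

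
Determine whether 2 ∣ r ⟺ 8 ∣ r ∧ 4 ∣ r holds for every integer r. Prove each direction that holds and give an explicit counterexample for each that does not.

[⇒] This fails: take r = 2. Certainly 2 ∣ 2, but 8 ∤ 2.

[⇐] Suppose 8 ∣ r and 4 ∣ r. Any common multiple of 8 and 4 is a multiple of their lcm; here lcm(8, 4) = 8·4/gcd(8, 4) = 32/4 = 8, so 8 ∣ r. Since 2 ∣ 8, it follows that 2 ∣ r.

(⇒) fails; (⇐) holds.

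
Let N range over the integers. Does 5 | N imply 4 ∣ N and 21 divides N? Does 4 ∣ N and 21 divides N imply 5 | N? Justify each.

(→) This fails: take N = 5. Certainly 5 ∣ 5, but 4 ∤ 5.

(←) This fails: take N = 84. Both 4 ∣ 84 and 21 ∣ 84, yet 84 is not a multiple of 5 (since 84 = 16·5 + 4), so 5 ∤ 84.

Both directions fail.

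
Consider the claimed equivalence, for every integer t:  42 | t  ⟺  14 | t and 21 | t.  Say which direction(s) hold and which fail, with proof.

Both directions hold; the statement is true.

(⟹) If 42 ∣ t, write t = 42q. Since 42 = 3·14, t = 14·(3q), so 14 ∣ t; and since 42 = 2·21, t = 21·(2q), so 21 ∣ t.

(⟸) Suppose 14 ∣ t and 21 ∣ t. Any common multiple of 14 and 21 is a multiple of their lcm; here lcm(14, 21) = 14·21/gcd(14, 21) = 294/7 = 42, so 42 ∣ t.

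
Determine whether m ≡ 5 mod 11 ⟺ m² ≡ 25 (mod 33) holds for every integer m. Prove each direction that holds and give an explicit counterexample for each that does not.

Neither direction holds.

(→) This fails: take m = 27. Then 27 ≡ 5 (mod 11), but 27² = 729 ≡ 3 (mod 33), not 25.

(←) This fails: take m = 17. Then 17² = 289 ≡ 25 (mod 33), yet 17 ≡ 6 (mod 11), not 5.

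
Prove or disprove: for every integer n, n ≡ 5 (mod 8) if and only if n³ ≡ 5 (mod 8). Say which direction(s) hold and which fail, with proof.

Both directions hold.

(←) Suppose n³ ≡ 5 (mod 8). The only residue r in {0, …, 7} with r³ ≡ 5 (mod 8) is r = 5, so n ≡ 5 (mod 8).

(→) Suppose n ≡ 5 (mod 8). Write n = 8j + 5. Then (8j + 5)³ = 512j³ + 960j² + 600j + 125 = 8(64j³ + 120j² + 75j + 15) + 5, so n³ ≡ 5 (mod 8).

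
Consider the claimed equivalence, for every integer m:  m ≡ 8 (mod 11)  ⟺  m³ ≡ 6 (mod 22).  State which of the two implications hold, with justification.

(⟹) This fails: take m = 19. Then 19 ≡ 8 (mod 11), but 19³ = 6859 ≡ 17 (mod 22), not 6.

(⟸) Conversely, the residues r modulo 22 with r³ ≡ 6 (mod 22) are exactly {8}, and each is ≡ 8 (mod 11).

Not equivalent: only (⇐) holds.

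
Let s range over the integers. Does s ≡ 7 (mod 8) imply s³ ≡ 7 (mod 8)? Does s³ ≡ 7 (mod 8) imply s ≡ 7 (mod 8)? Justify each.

Both implications hold.

(⟸) Suppose s³ ≡ 7 (mod 8). The only residue r in {0, …, 7} with r³ ≡ 7 (mod 8) is r = 7, so s ≡ 7 (mod 8).

(⟹) Suppose s ≡ 7 (mod 8). Write s = 8j + 7. Then (8j + 7)³ = 512j³ + 1344j² + 1176j + 343 = 8(64j³ + 168j² + 147j + 42) + 7, so s³ ≡ 7 (mod 8).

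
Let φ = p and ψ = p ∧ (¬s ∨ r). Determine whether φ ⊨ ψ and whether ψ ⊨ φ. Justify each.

Only the converse holds.

(⟸) Assume the antecedent. If p is true, p reduces to true regardless of the other variables. If p is false, the antecedent cannot hold. Either way p holds.

(⟹) This fails. Under p = T, s = T, r = F, the left side is true but the right side is false.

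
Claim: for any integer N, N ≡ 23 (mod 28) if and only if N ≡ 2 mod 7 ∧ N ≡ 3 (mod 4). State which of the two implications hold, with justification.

Forward direction. Suppose N ≡ 23 (mod 28); write N = 28j + 23. Since 7 ∣ 28, reducing mod 7 gives N ≡ 23 ≡ 2 (mod 7); since 4 ∣ 28, reducing mod 4 gives N ≡ 23 ≡ 3 (mod 4).

Converse. If N ≡ 2 (mod 7) and N ≡ 3 (mod 4), then by the Chinese remainder theorem N ≡ 23 (mod 28). This is exactly N ≡ 23 (mod 28).

Both directions hold.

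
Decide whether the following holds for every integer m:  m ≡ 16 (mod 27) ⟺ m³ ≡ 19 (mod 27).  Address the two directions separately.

(→) Suppose m ≡ 16 (mod 27). Write m = 27j + 16. Then (27j + 16)³ = 19683j³ + 34992j² + 20736j + 4096 = 27(729j³ + 1296j² + 768j + 151) + 19, so m³ ≡ 19 (mod 27).

(←) This fails: take m = 7. Then 7³ = 343 ≡ 19 (mod 27), yet 7 ≡ 7 (mod 27), not 16.

The forward direction holds; the converse fails.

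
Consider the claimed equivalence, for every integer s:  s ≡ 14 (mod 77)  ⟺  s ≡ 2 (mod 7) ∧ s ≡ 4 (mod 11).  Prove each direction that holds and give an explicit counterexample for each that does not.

Forward direction. This fails: s = 14 gives 14 ≡ 14 (mod 77) but 14 ≡ 0 (mod 7), so the conjunction on the right does not hold.

Converse. This fails: s = 37 satisfies both congruences on the right (37 ≡ 2 mod 7 and 37 ≡ 4 mod 11) yet 37 ≡ 37 (mod 77), not 14.

Both directions fail.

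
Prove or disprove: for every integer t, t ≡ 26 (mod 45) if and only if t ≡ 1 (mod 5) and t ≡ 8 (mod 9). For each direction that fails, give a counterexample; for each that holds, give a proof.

Both directions hold.

Forward direction. Suppose t ≡ 26 (mod 45); write t = 45j + 26. Since 5 ∣ 45, reducing mod 5 gives t ≡ 26 ≡ 1 (mod 5); since 9 ∣ 45, reducing mod 9 gives t ≡ 26 ≡ 8 (mod 9).

Converse. If t ≡ 1 (mod 5) and t ≡ 8 (mod 9), then by the Chinese remainder theorem t ≡ 26 (mod 45). This is exactly t ≡ 26 (mod 45).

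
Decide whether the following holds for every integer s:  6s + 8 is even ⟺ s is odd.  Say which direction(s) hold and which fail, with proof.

(⇒) fails; (⇐) holds.

[⇐] Suppose s is odd. Since 6 is even, 6s is even for every s, so 6s + 8 has the same parity as 8, which is even. Hence 6s + 8 is even.

[⇒] This fails: take s = 6. Then 6s + 8 = 44, which is even, yet s = 6 is even, not odd.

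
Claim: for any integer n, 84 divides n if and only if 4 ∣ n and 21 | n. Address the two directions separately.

Both implications hold.

[⇒] If 84 ∣ n, write n = 84q. Since 84 = 21·4, n = 4·(21q), so 4 ∣ n; and since 84 = 4·21, n = 21·(4q), so 21 ∣ n.

[⇐] Suppose 4 ∣ n and 21 ∣ n. Any common multiple of 4 and 21 is a multiple of their lcm; here gcd(4, 21) = 1, so lcm(4, 21) = 4·21 = 84, so 84 ∣ n.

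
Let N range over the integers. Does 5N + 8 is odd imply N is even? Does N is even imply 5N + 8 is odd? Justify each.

(⟹) This fails: N = 7 gives 5N + 8 = 43, which is odd, but 7 is odd, not even.

(⟸) This also fails: N = 0 is even, but 5N + 8 = 8 is even, not odd.

(⇒) fails and (⇐) fails.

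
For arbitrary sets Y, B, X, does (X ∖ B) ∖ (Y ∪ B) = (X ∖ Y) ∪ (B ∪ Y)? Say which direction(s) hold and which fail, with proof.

Reverse inclusion. This inclusion fails. Take Y = {1}, B = ∅, X = ∅; then 1 ∈ (X ∖ Y) ∪ (B ∪ Y) but 1 ∉ (X ∖ B) ∖ (Y ∪ B).

Forward inclusion. Let x ∈ (X ∖ B) ∖ (Y ∪ B). Then x ∈ X and x ∉ Y, B, from which x ∈ (X ∖ Y) ∪ (B ∪ Y).

(⊆) holds; (⊇) fails.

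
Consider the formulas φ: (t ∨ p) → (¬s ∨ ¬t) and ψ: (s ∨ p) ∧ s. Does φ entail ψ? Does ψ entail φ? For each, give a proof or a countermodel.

Neither implication holds.

[⇒] This fails. Under s = F, t = F, p = F, the left side is true but the right side is false.

[⇐] This fails. Under s = T, t = T, p = F, the left side is false but the right side is true.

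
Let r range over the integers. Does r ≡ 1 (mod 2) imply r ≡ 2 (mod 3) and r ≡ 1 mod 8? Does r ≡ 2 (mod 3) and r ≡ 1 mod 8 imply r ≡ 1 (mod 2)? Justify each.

(⇒) fails; (⇐) holds.

[⇒] This fails: r = 1 gives 1 ≡ 1 (mod 2) but 1 ≡ 1 (mod 3), so the conjunction on the right does not hold.

[⇐] Conversely, if r ≡ 2 (mod 3) and r ≡ 1 (mod 8), then by the Chinese remainder theorem r ≡ 17 (mod 24). Since 17 ≡ 1 (mod 2) and 2 ∣ 24, we get r ≡ 1 (mod 2).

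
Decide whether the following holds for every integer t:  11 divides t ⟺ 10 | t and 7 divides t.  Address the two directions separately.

(→) This fails: take t = 11. Certainly 11 ∣ 11, but 10 ∤ 11.

(←) This fails: take t = 70. Both 10 ∣ 70 and 7 ∣ 70, yet 70 is not a multiple of 11 (since 70 = 6·11 + 4), so 11 ∤ 70.

Neither implication holds.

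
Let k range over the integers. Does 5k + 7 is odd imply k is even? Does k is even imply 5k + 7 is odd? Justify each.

Both implications hold.

Forward direction. Suppose 5k + 7 is odd. Since 5 is odd, 5k and k have the same parity, so 5k + 7 ≡ k + 7 (mod 2). As 7 is odd, 5k + 7 is odd exactly when k is even. Thus k is even.

Converse. Suppose k is even; write k = 2j. Then 5k + 7 = 5·(2j) + 7 = 2·5j + 7, which is odd.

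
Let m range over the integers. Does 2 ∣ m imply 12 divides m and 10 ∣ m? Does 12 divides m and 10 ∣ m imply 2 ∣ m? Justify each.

(→) This fails: take m = 2. Certainly 2 ∣ 2, but 12 ∤ 2.

(←) Suppose 12 ∣ m and 10 ∣ m. Any common multiple of 12 and 10 is a multiple of their lcm; here lcm(12, 10) = 12·10/gcd(12, 10) = 120/2 = 60, so 60 ∣ m. Since 2 ∣ 60, it follows that 2 ∣ m.

The forward direction fails; the converse holds.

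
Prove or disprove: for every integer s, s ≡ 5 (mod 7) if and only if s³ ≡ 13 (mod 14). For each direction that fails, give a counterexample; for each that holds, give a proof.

Neither implication holds.

Forward direction. This fails: take s = 12. Then 12 ≡ 5 (mod 7), but 12³ = 1728 ≡ 6 (mod 14), not 13.

Converse. This fails: take s = 3. Then 3³ = 27 ≡ 13 (mod 14), yet 3 ≡ 3 (mod 7), not 5.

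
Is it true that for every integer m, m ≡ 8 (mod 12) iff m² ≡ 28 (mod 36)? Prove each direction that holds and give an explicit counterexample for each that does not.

Both directions fail.

(⟹) This fails: take m = 20. Then 20 ≡ 8 (mod 12), but 20² = 400 ≡ 4 (mod 36), not 28.

(⟸) This fails: take m = 10. Then 10² = 100 ≡ 28 (mod 36), yet 10 ≡ 10 (mod 12), not 8.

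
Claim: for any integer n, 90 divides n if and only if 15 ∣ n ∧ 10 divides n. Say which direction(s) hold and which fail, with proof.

(⟹) If 90 ∣ n, write n = 90q. Since 90 = 6·15, n = 15·(6q), so 15 ∣ n; and since 90 = 9·10, n = 10·(9q), so 10 ∣ n.

(⟸) This fails: take n = 30. Both 15 ∣ 30 and 10 ∣ 30, yet 30 is not a multiple of 90 (since 30 = 0·90 + 30), so 90 ∤ 30.

Only the forward implication holds.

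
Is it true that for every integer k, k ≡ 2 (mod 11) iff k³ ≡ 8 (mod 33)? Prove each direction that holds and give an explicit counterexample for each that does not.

The forward direction fails; the converse holds.

(⟸) The residues r modulo 33 with r³ ≡ 8 (mod 33) are exactly {2}, and each is ≡ 2 (mod 11).

(⟹) This fails: take k = 13. Then 13 ≡ 2 (mod 11), but 13³ = 2197 ≡ 19 (mod 33), not 8.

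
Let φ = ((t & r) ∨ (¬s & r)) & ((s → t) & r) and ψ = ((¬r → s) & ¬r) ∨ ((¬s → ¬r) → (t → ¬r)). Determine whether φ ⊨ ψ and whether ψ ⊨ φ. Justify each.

Neither direction holds.

Forward direction. This fails. Under r = T, t = T, s = T, the left side is true but the right side is false.

Converse. This fails. Under r = F, t = F, s = F, the left side is false but the right side is true.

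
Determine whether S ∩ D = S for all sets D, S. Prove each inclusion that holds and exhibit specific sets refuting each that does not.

Forward inclusion. Let x ∈ S ∩ D. Then x ∈ D ∩ S, from which x ∈ S.

Reverse inclusion. This inclusion fails. Take D = ∅, S = {1}; then 1 ∈ S but 1 ∉ S ∩ D.

Only the forward inclusion holds.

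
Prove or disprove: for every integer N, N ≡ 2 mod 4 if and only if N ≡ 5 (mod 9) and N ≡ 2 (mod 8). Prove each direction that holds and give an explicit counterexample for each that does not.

Only the reverse direction holds.

[⇐] If N ≡ 5 (mod 9) and N ≡ 2 (mod 8), then by the Chinese remainder theorem N ≡ 50 (mod 72). Since 50 ≡ 2 (mod 4) and 4 ∣ 72, we get N ≡ 2 (mod 4).

[⇒] This fails: N = 2 gives 2 ≡ 2 (mod 4) but 2 ≡ 2 (mod 9), so the conjunction on the right does not hold.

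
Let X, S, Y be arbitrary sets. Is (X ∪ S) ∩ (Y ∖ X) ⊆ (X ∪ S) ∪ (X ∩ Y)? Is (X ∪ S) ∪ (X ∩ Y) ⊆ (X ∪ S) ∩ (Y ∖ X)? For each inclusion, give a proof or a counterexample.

Forward inclusion. Let x ∈ (X ∪ S) ∩ (Y ∖ X). Then x ∈ S ∩ Y and x ∉ X, from which x ∈ (X ∪ S) ∪ (X ∩ Y).

Reverse inclusion. This inclusion fails. Take X = {1}, S = ∅, Y = ∅; then 1 ∈ (X ∪ S) ∪ (X ∩ Y) but 1 ∉ (X ∪ S) ∩ (Y ∖ X).

Only the forward inclusion holds.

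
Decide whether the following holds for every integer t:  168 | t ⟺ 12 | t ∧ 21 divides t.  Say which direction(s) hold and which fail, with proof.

Converse. This fails: take t = 84. Both 12 ∣ 84 and 21 ∣ 84, yet 84 is not a multiple of 168 (since 84 = 0·168 + 84), so 168 ∤ 84.

Forward direction. If 168 ∣ t, write t = 168q. Since 168 = 14·12, t = 12·(14q), so 12 ∣ t; and since 168 = 8·21, t = 21·(8q), so 21 ∣ t.

Only the forward direction holds.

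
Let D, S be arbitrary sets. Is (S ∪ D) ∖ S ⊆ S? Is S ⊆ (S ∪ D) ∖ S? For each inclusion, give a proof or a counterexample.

(⊆) This inclusion fails. Take D = {1}, S = ∅; then 1 ∈ (S ∪ D) ∖ S but 1 ∉ S.

(⊇) This inclusion fails. Take D = ∅, S = {1}; then 1 ∈ S but 1 ∉ (S ∪ D) ∖ S.

(⊆) fails and (⊇) fails.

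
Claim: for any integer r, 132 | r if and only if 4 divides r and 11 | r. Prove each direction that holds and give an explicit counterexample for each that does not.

Only the forward implication holds.

[⇒] If 132 ∣ r, write r = 132q. Since 132 = 33·4, r = 4·(33q), so 4 ∣ r; and since 132 = 12·11, r = 11·(12q), so 11 ∣ r.

[⇐] This fails: take r = 44. Both 4 ∣ 44 and 11 ∣ 44, yet 44 is not a multiple of 132 (since 44 = 0·132 + 44), so 132 ∤ 44.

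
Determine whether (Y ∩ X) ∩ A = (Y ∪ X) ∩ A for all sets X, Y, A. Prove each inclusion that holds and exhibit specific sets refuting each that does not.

The sets are not equal: only the forward inclusion holds.

(⊆) Let x ∈ (Y ∩ X) ∩ A. Then x ∈ X ∩ Y ∩ A, from which x ∈ (Y ∪ X) ∩ A.

(⊇) This inclusion fails. Take X = {1}, Y = ∅, A = {1}; then 1 ∈ (Y ∪ X) ∩ A but 1 ∉ (Y ∩ X) ∩ A.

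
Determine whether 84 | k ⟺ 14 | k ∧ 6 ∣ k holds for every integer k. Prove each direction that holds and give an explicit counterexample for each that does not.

The forward direction holds; the converse fails.

[⇒] If 84 ∣ k, write k = 84q. Since 84 = 6·14, k = 14·(6q), so 14 ∣ k; and since 84 = 14·6, k = 6·(14q), so 6 ∣ k.

[⇐] This fails: take k = 42. Both 14 ∣ 42 and 6 ∣ 42, yet 42 is not a multiple of 84 (since 42 = 0·84 + 42), so 84 ∤ 42.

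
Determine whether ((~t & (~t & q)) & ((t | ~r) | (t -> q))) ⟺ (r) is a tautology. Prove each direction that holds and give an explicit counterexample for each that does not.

(⟹) This fails. Under t = F, q = T, r = F, the left side is true but the right side is false.

(⟸) This fails. Under t = F, q = F, r = T, the left side is false but the right side is true.

Neither implication holds.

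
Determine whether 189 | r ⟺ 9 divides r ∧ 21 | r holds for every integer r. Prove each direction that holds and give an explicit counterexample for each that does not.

(←) This fails: take r = 63. Both 9 ∣ 63 and 21 ∣ 63, yet 63 is not a multiple of 189 (since 63 = 0·189 + 63), so 189 ∤ 63.

(→) If 189 ∣ r, write r = 189q. Since 189 = 21·9, r = 9·(21q), so 9 ∣ r; and since 189 = 9·21, r = 21·(9q), so 21 ∣ r.

(⇒) holds; (⇐) fails.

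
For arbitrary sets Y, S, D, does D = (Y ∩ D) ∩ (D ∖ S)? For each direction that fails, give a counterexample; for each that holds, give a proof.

(⟹) This inclusion fails. Take Y = ∅, S = ∅, D = {1}; then 1 ∈ D but 1 ∉ (Y ∩ D) ∩ (D ∖ S).

(⟸) Let x ∈ (Y ∩ D) ∩ (D ∖ S). Then x ∈ Y ∩ D and x ∉ S, from which x ∈ D.

(⊆) fails; (⊇) holds.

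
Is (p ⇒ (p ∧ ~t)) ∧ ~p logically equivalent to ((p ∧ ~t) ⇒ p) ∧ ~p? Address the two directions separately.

Forward direction. Assume the antecedent. If t is true, the antecedent forces (t = T, p = F), and ((p ∧ ~t) ⇒ p) ∧ ~p holds there. If t is false, the antecedent forces (t = F, p = F), and ((p ∧ ~t) ⇒ p) ∧ ~p holds there. Either way ((p ∧ ~t) ⇒ p) ∧ ~p holds.

Converse. Assume the antecedent. If t is true, the antecedent forces (t = T, p = F), and (p ⇒ (p ∧ ~t)) ∧ ~p holds there. If t is false, the antecedent forces (t = F, p = F), and (p ⇒ (p ∧ ~t)) ∧ ~p holds there. Either way (p ⇒ (p ∧ ~t)) ∧ ~p holds.

Both directions hold; the statement is true.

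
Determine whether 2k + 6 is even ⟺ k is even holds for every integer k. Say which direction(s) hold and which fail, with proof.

(←) Suppose k is even. Since 2 is even, 2k is even for every k, so 2k + 6 has the same parity as 6, which is even. Hence 2k + 6 is even.

(→) This fails: take k = 3. Then 2k + 6 = 12, which is even, yet k = 3 is odd, not even.

Only the converse holds.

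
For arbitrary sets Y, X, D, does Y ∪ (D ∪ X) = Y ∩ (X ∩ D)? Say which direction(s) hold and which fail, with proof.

(⊆) fails; (⊇) holds.

(⊆) This inclusion fails. Take Y = {1}, X = ∅, D = ∅; then 1 ∈ Y ∪ (D ∪ X) but 1 ∉ Y ∩ (X ∩ D).

(⊇) Let x ∈ Y ∩ (X ∩ D). Then x ∈ Y ∩ X ∩ D, from which x ∈ Y ∪ (D ∪ X).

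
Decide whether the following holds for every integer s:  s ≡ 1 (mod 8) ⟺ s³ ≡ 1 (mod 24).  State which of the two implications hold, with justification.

[⇐] The residues r modulo 24 with r³ ≡ 1 (mod 24) are exactly {1}, and each is ≡ 1 (mod 8).

[⇒] This fails: take s = 9. Then 9 ≡ 1 (mod 8), but 9³ = 729 ≡ 9 (mod 24), not 1.

Only the converse holds.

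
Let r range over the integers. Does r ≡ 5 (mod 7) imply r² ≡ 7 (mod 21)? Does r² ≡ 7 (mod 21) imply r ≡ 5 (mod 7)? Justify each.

Both directions fail.

(⟹) This fails: take r = 5. Then 5 ≡ 5 (mod 7), but 5² = 25 ≡ 4 (mod 21), not 7.

(⟸) This fails: take r = 7. Then 7² = 49 ≡ 7 (mod 21), yet 7 ≡ 0 (mod 7), not 5.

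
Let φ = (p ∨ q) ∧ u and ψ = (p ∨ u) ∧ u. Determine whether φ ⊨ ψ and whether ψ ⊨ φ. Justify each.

[⇐] This fails. Under p = F, u = T, q = F, the left side is false but the right side is true.

[⇒] Assume the antecedent. If p is true, the antecedent forces (p = T, u = T, q = F) or (p = T, u = T, q = T), and (p ∨ u) ∧ u holds there. If p is false, the antecedent forces (p = F, u = T, q = T), and (p ∨ u) ∧ u holds there. Either way (p ∨ u) ∧ u holds.

(⇒) holds; (⇐) fails.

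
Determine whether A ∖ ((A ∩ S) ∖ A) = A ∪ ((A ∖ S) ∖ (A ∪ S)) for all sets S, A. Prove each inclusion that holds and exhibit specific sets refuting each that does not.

Both inclusions hold; the sets are equal.

(⟸) Let x ∈ A ∪ ((A ∖ S) ∖ (A ∪ S)). Then either x ∈ A and x ∉ S; or x ∈ S ∩ A. In each case x ∈ A ∖ ((A ∩ S) ∖ A), so A ∪ ((A ∖ S) ∖ (A ∪ S)) ⊆ A ∖ ((A ∩ S) ∖ A).

(⟹) Let x ∈ A ∖ ((A ∩ S) ∖ A). Then either x ∈ A and x ∉ S; or x ∈ S ∩ A. In each case x ∈ A ∪ ((A ∖ S) ∖ (A ∪ S)), so A ∖ ((A ∩ S) ∖ A) ⊆ A ∪ ((A ∖ S) ∖ (A ∪ S)).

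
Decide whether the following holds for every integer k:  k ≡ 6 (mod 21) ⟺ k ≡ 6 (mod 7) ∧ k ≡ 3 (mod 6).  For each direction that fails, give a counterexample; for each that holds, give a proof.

(⇐) If k ≡ 6 (mod 7) and k ≡ 3 (mod 6), then by the Chinese remainder theorem k ≡ 27 (mod 42). Since 27 ≡ 6 (mod 21) and 21 ∣ 42, we get k ≡ 6 (mod 21).

(⇒) This fails: k = 6 gives 6 ≡ 6 (mod 21) but 6 ≡ 0 (mod 6), so the conjunction on the right does not hold.

Not equivalent: only (⇐) holds.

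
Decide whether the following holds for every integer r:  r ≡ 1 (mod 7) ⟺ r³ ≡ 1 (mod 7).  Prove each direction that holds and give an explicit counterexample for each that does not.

(⇒) Suppose r ≡ 1 (mod 7). Write r = 7j + 1. Then (7j + 1)³ = 343j³ + 147j² + 21j + 1 = 7(49j³ + 21j² + 3j) + 1, so r³ ≡ 1 (mod 7).

(⇐) This fails: take r = 2. Then 2³ = 8 ≡ 1 (mod 7), yet 2 ≡ 2 (mod 7), not 1.

(⇒) holds; (⇐) fails.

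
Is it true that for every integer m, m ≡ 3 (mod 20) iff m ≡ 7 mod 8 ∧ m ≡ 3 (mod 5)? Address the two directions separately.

Not equivalent: only (⇐) holds.

(←) If m ≡ 7 (mod 8) and m ≡ 3 (mod 5), then by the Chinese remainder theorem m ≡ 23 (mod 40). Since 23 ≡ 3 (mod 20) and 20 ∣ 40, we get m ≡ 3 (mod 20).

(→) This fails: m = 3 gives 3 ≡ 3 (mod 20) but 3 ≡ 3 (mod 8), so the conjunction on the right does not hold.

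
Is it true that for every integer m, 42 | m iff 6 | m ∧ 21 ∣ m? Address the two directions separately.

(→) If 42 ∣ m, write m = 42q. Since 42 = 7·6, m = 6·(7q), so 6 ∣ m; and since 42 = 2·21, m = 21·(2q), so 21 ∣ m.

(←) Suppose 6 ∣ m and 21 ∣ m. Any common multiple of 6 and 21 is a multiple of their lcm; here lcm(6, 21) = 6·21/gcd(6, 21) = 126/3 = 42, so 42 ∣ m.

Both directions hold.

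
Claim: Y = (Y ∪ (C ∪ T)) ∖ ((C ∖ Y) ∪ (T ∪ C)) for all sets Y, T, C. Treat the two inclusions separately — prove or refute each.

Only the reverse inclusion holds.

(⊇) Let x ∈ (Y ∪ (C ∪ T)) ∖ ((C ∖ Y) ∪ (T ∪ C)). Then x ∈ Y and x ∉ T, C, from which x ∈ Y.

(⊆) This inclusion fails. Take Y = {1}, T = {1}, C = ∅; then 1 ∈ Y but 1 ∉ (Y ∪ (C ∪ T)) ∖ ((C ∖ Y) ∪ (T ∪ C)).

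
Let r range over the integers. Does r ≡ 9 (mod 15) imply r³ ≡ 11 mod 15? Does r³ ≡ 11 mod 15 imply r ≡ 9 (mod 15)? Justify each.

(⇒) fails and (⇐) fails.

[⇒] This fails: take r = 9. Then 9 ≡ 9 (mod 15), but 9³ = 729 ≡ 9 (mod 15), not 11.

[⇐] This fails: take r = 11. Then 11³ = 1331 ≡ 11 (mod 15), yet 11 ≡ 11 (mod 15), not 9.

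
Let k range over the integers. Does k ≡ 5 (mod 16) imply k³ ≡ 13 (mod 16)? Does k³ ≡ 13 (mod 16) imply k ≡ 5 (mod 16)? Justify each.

[⇒] Suppose k ≡ 5 (mod 16). Write k = 16j + 5. Then (16j + 5)³ = 4096j³ + 3840j² + 1200j + 125 = 16(256j³ + 240j² + 75j + 7) + 13, so k³ ≡ 13 (mod 16).

[⇐] Conversely, suppose k³ ≡ 13 (mod 16). The only residue r in {0, …, 15} with r³ ≡ 13 (mod 16) is r = 5, so k ≡ 5 (mod 16).

Equivalent; both directions hold.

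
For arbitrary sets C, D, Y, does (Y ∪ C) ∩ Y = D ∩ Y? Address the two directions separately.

(⊆) This inclusion fails. Take C = ∅, D = ∅, Y = {1}; then 1 ∈ (Y ∪ C) ∩ Y but 1 ∉ D ∩ Y.

(⊇) Let x ∈ D ∩ Y. Then either x ∈ D ∩ Y and x ∉ C; or x ∈ C ∩ D ∩ Y. In each case x ∈ (Y ∪ C) ∩ Y, so D ∩ Y ⊆ (Y ∪ C) ∩ Y.

The sets are not equal: only the reverse inclusion holds.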